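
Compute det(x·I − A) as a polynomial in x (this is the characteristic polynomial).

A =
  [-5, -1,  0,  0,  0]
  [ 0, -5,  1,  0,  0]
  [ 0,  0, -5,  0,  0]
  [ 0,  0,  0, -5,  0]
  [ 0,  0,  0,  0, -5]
x^5 + 25*x^4 + 250*x^3 + 1250*x^2 + 3125*x + 3125

Expanding det(x·I − A) (e.g. by cofactor expansion or by noting that A is similar to its Jordan form J, which has the same characteristic polynomial as A) gives
  χ_A(x) = x^5 + 25*x^4 + 250*x^3 + 1250*x^2 + 3125*x + 3125
which factors as (x + 5)^5. The eigenvalues (with algebraic multiplicities) are λ = -5 with multiplicity 5.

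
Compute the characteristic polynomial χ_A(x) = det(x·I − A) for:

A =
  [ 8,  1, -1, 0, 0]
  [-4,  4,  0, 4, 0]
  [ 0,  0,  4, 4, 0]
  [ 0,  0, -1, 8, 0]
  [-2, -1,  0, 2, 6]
x^5 - 30*x^4 + 360*x^3 - 2160*x^2 + 6480*x - 7776

Expanding det(x·I − A) (e.g. by cofactor expansion or by noting that A is similar to its Jordan form J, which has the same characteristic polynomial as A) gives
  χ_A(x) = x^5 - 30*x^4 + 360*x^3 - 2160*x^2 + 6480*x - 7776
which factors as (x - 6)^5. The eigenvalues (with algebraic multiplicities) are λ = 6 with multiplicity 5.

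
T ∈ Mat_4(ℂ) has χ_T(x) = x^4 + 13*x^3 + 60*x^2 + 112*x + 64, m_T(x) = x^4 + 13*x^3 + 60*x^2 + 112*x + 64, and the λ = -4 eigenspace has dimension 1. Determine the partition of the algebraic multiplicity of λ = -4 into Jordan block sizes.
Block sizes for λ = -4: [3]

Step 1 — from the characteristic polynomial, algebraic multiplicity of λ = -4 is 3. From dim ker(T − (-4)·I) = 1, there are exactly 1 Jordan blocks for λ = -4.
Step 2 — from the minimal polynomial, the factor (x + 4)^3 tells us the largest block for λ = -4 has size 3.
Step 3 — with total size 3, 1 blocks, and largest block 3, the block sizes (in nonincreasing order) are [3].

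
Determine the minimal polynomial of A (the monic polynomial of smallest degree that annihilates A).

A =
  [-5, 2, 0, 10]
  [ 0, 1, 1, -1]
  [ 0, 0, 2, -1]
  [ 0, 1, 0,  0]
x^4 + 2*x^3 - 12*x^2 + 14*x - 5

The characteristic polynomial is χ_A(x) = (x - 1)^3*(x + 5), so the eigenvalues are known. The minimal polynomial is
  m_A(x) = Π_λ (x − λ)^{k_λ}
where k_λ is the size of the *largest* Jordan block for λ (equivalently, the smallest k with (A − λI)^k v = 0 for every generalised eigenvector v of λ).

  λ = -5: largest Jordan block has size 1, contributing (x + 5)
  λ = 1: largest Jordan block has size 3, contributing (x − 1)^3

So m_A(x) = (x - 1)^3*(x + 5) = x^4 + 2*x^3 - 12*x^2 + 14*x - 5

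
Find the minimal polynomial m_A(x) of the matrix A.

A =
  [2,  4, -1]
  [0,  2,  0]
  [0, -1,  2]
x^3 - 6*x^2 + 12*x - 8

The characteristic polynomial is χ_A(x) = (x - 2)^3, so the eigenvalues are known. The minimal polynomial is
  m_A(x) = Π_λ (x − λ)^{k_λ}
where k_λ is the size of the *largest* Jordan block for λ (equivalently, the smallest k with (A − λI)^k v = 0 for every generalised eigenvector v of λ).

  λ = 2: largest Jordan block has size 3, contributing (x − 2)^3

So m_A(x) = (x - 2)^3 = x^3 - 6*x^2 + 12*x - 8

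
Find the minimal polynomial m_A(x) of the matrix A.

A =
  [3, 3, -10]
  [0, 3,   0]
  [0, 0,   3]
x^2 - 6*x + 9

The characteristic polynomial is χ_A(x) = (x - 3)^3, so the eigenvalues are known. The minimal polynomial is
  m_A(x) = Π_λ (x − λ)^{k_λ}
where k_λ is the size of the *largest* Jordan block for λ (equivalently, the smallest k with (A − λI)^k v = 0 for every generalised eigenvector v of λ).

  λ = 3: largest Jordan block has size 2, contributing (x − 3)^2

So m_A(x) = (x - 3)^2 = x^2 - 6*x + 9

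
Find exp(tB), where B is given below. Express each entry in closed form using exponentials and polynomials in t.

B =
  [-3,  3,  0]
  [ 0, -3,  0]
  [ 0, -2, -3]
e^{tB} =
  [exp(-3*t), 3*t*exp(-3*t), 0]
  [0, exp(-3*t), 0]
  [0, -2*t*exp(-3*t), exp(-3*t)]

Strategy: write B = P · J · P⁻¹ where J is a Jordan canonical form, so e^{tB} = P · e^{tJ} · P⁻¹, and e^{tJ} can be computed block-by-block.

B has Jordan form
J =
  [-3,  1,  0]
  [ 0, -3,  0]
  [ 0,  0, -3]
(up to reordering of blocks).

Per-block formulas:
  For a 2×2 Jordan block J_2(-3): exp(t · J_2(-3)) = e^(-3t)·(I + t·N), where N is the 2×2 nilpotent shift.
  For a 1×1 block at λ = -3: exp(t · [-3]) = [e^(-3t)].

After assembling e^{tJ} and conjugating by P, we get:

e^{tB} =
  [exp(-3*t), 3*t*exp(-3*t), 0]
  [0, exp(-3*t), 0]
  [0, -2*t*exp(-3*t), exp(-3*t)]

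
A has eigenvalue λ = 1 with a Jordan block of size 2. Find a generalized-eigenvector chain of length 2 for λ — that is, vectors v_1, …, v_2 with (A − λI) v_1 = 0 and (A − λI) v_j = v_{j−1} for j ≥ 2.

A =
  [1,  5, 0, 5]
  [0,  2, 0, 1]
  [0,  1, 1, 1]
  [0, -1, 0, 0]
A Jordan chain for λ = 1 of length 2:
v_1 = (5, 1, 1, -1)ᵀ
v_2 = (0, 1, 0, 0)ᵀ

Let N = A − (1)·I. We want v_2 with N^2 v_2 = 0 but N^1 v_2 ≠ 0; then v_{j-1} := N · v_j for j = 2, …, 2.

Pick v_2 = (0, 1, 0, 0)ᵀ.
Then v_1 = N · v_2 = (5, 1, 1, -1)ᵀ.

Sanity check: (A − (1)·I) v_1 = (0, 0, 0, 0)ᵀ = 0. ✓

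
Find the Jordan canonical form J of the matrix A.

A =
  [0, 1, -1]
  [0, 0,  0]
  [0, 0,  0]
J_2(0) ⊕ J_1(0)

The characteristic polynomial is
  det(x·I − A) = x^3

Eigenvalues and multiplicities (the geometric multiplicity of λ is n − rank(A − λI), which equals the number of Jordan blocks for λ):
  λ = 0: algebraic multiplicity = 3, geometric multiplicity = 2

Determining the block sizes for each eigenvalue:
  λ = 0: 2 blocks summing to 3 forces exactly one block of size 2 and the rest size 1 → block sizes [2, 1]

Assembling the blocks gives a Jordan form
J =
  [0, 1, 0]
  [0, 0, 0]
  [0, 0, 0]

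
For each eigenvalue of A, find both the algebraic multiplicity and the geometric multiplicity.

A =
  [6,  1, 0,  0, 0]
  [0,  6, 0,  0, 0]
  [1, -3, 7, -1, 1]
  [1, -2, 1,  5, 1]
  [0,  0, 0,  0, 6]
λ = 6: alg = 5, geom = 3

Step 1 — factor the characteristic polynomial to read off the algebraic multiplicities:
  χ_A(x) = (x - 6)^5

Step 2 — compute geometric multiplicities via the rank-nullity identity g(λ) = n − rank(A − λI):
  rank(A − (6)·I) = 2, so dim ker(A − (6)·I) = n − 2 = 3

Summary:
  λ = 6: algebraic multiplicity = 5, geometric multiplicity = 3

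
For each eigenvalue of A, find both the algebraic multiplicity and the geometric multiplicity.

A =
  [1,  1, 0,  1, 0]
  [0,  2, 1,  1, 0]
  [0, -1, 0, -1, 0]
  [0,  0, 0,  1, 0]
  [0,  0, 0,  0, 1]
λ = 1: alg = 5, geom = 3

Step 1 — factor the characteristic polynomial to read off the algebraic multiplicities:
  χ_A(x) = (x - 1)^5

Step 2 — compute geometric multiplicities via the rank-nullity identity g(λ) = n − rank(A − λI):
  rank(A − (1)·I) = 2, so dim ker(A − (1)·I) = n − 2 = 3

Summary:
  λ = 1: algebraic multiplicity = 5, geometric multiplicity = 3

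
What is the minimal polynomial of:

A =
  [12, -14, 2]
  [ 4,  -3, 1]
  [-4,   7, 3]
x^2 - 8*x + 16

The characteristic polynomial is χ_A(x) = (x - 4)^3, so the eigenvalues are known. The minimal polynomial is
  m_A(x) = Π_λ (x − λ)^{k_λ}
where k_λ is the size of the *largest* Jordan block for λ (equivalently, the smallest k with (A − λI)^k v = 0 for every generalised eigenvector v of λ).

  λ = 4: largest Jordan block has size 2, contributing (x − 4)^2

So m_A(x) = (x - 4)^2 = x^2 - 8*x + 16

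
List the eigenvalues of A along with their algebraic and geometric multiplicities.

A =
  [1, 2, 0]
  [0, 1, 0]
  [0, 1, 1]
λ = 1: alg = 3, geom = 2

Step 1 — factor the characteristic polynomial to read off the algebraic multiplicities:
  χ_A(x) = (x - 1)^3

Step 2 — compute geometric multiplicities via the rank-nullity identity g(λ) = n − rank(A − λI):
  rank(A − (1)·I) = 1, so dim ker(A − (1)·I) = n − 1 = 2

Summary:
  λ = 1: algebraic multiplicity = 3, geometric multiplicity = 2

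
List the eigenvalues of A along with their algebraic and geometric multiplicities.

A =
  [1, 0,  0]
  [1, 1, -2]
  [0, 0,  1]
λ = 1: alg = 3, geom = 2

Step 1 — factor the characteristic polynomial to read off the algebraic multiplicities:
  χ_A(x) = (x - 1)^3

Step 2 — compute geometric multiplicities via the rank-nullity identity g(λ) = n − rank(A − λI):
  rank(A − (1)·I) = 1, so dim ker(A − (1)·I) = n − 1 = 2

Summary:
  λ = 1: algebraic multiplicity = 3, geometric multiplicity = 2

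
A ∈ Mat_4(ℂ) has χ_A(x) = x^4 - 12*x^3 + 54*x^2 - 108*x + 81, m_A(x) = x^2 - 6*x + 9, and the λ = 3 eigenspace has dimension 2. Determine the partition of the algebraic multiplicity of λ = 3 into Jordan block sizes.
Block sizes for λ = 3: [2, 2]

Step 1 — from the characteristic polynomial, algebraic multiplicity of λ = 3 is 4. From dim ker(A − (3)·I) = 2, there are exactly 2 Jordan blocks for λ = 3.
Step 2 — from the minimal polynomial, the factor (x − 3)^2 tells us the largest block for λ = 3 has size 2.
Step 3 — with total size 4, 2 blocks, and largest block 2, the block sizes (in nonincreasing order) are [2, 2].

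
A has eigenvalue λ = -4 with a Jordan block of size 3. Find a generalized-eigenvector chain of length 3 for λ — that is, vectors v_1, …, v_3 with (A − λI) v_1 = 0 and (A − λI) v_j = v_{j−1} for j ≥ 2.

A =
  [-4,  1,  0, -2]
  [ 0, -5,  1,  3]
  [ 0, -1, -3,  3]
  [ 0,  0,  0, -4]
A Jordan chain for λ = -4 of length 3:
v_1 = (-1, 0, 0, 0)ᵀ
v_2 = (1, -1, -1, 0)ᵀ
v_3 = (0, 1, 0, 0)ᵀ

Let N = A − (-4)·I. We want v_3 with N^3 v_3 = 0 but N^2 v_3 ≠ 0; then v_{j-1} := N · v_j for j = 3, …, 2.

Pick v_3 = (0, 1, 0, 0)ᵀ.
Then v_2 = N · v_3 = (1, -1, -1, 0)ᵀ.
Then v_1 = N · v_2 = (-1, 0, 0, 0)ᵀ.

Sanity check: (A − (-4)·I) v_1 = (0, 0, 0, 0)ᵀ = 0. ✓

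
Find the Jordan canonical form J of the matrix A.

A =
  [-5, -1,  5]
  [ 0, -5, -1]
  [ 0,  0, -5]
J_3(-5)

The characteristic polynomial is
  det(x·I − A) = x^3 + 15*x^2 + 75*x + 125 = (x + 5)^3

Eigenvalues and multiplicities (the geometric multiplicity of λ is n − rank(A − λI), which equals the number of Jordan blocks for λ):
  λ = -5: algebraic multiplicity = 3, geometric multiplicity = 1

Determining the block sizes for each eigenvalue:
  λ = -5: one block (gm = 1), so the single block has size am = 3 → block sizes [3]

Assembling the blocks gives a Jordan form
J =
  [-5,  1,  0]
  [ 0, -5,  1]
  [ 0,  0, -5]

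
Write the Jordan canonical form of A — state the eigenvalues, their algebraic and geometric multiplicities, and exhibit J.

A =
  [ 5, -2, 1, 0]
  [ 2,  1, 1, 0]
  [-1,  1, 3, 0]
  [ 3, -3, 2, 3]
J_3(3) ⊕ J_1(3)

The characteristic polynomial is
  det(x·I − A) = x^4 - 12*x^3 + 54*x^2 - 108*x + 81 = (x - 3)^4

Eigenvalues and multiplicities (the geometric multiplicity of λ is n − rank(A − λI), which equals the number of Jordan blocks for λ):
  λ = 3: algebraic multiplicity = 4, geometric multiplicity = 2

Determining the block sizes for each eigenvalue:
  λ = 3: with am = 4 and gm = 2, the partition is not yet determined (e.g. several partitions of 4 into 2 parts exist). Let N = A − (3)·I. Computing rank(N^1) = 2, rank(N^2) = 1, rank(N^3) = 0; the number of blocks of size ≥ j is rank(N^{j−1}) − rank(N^j), giving [2, 1, 1]. So we have 1 block(s) of size 3, 1 block(s) of size 1 → block sizes [3, 1]

Assembling the blocks gives a Jordan form
J =
  [3, 1, 0, 0]
  [0, 3, 1, 0]
  [0, 0, 3, 0]
  [0, 0, 0, 3]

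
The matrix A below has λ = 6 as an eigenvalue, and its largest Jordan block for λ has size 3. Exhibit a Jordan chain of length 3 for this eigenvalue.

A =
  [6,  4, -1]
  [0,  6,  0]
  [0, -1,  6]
A Jordan chain for λ = 6 of length 3:
v_1 = (1, 0, 0)ᵀ
v_2 = (4, 0, -1)ᵀ
v_3 = (0, 1, 0)ᵀ

Let N = A − (6)·I. We want v_3 with N^3 v_3 = 0 but N^2 v_3 ≠ 0; then v_{j-1} := N · v_j for j = 3, …, 2.

Pick v_3 = (0, 1, 0)ᵀ.
Then v_2 = N · v_3 = (4, 0, -1)ᵀ.
Then v_1 = N · v_2 = (1, 0, 0)ᵀ.

Sanity check: (A − (6)·I) v_1 = (0, 0, 0)ᵀ = 0. ✓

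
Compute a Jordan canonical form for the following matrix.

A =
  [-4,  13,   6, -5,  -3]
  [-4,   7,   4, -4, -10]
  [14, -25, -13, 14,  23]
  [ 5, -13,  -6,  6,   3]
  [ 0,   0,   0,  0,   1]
J_2(-3) ⊕ J_2(1) ⊕ J_1(1)

The characteristic polynomial is
  det(x·I − A) = x^5 + 3*x^4 - 6*x^3 - 10*x^2 + 21*x - 9 = (x - 1)^3*(x + 3)^2

Eigenvalues and multiplicities (the geometric multiplicity of λ is n − rank(A − λI), which equals the number of Jordan blocks for λ):
  λ = -3: algebraic multiplicity = 2, geometric multiplicity = 1
  λ = 1: algebraic multiplicity = 3, geometric multiplicity = 2

Determining the block sizes for each eigenvalue:
  λ = -3: one block (gm = 1), so the single block has size am = 2 → block sizes [2]
  λ = 1: 2 blocks summing to 3 forces exactly one block of size 2 and the rest size 1 → block sizes [2, 1]

Assembling the blocks gives a Jordan form
J =
  [-3,  1, 0, 0, 0]
  [ 0, -3, 0, 0, 0]
  [ 0,  0, 1, 1, 0]
  [ 0,  0, 0, 1, 0]
  [ 0,  0, 0, 0, 1]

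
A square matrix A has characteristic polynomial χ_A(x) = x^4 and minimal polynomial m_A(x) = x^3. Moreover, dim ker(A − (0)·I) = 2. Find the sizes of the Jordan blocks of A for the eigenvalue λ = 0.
Block sizes for λ = 0: [3, 1]

Step 1 — from the characteristic polynomial, algebraic multiplicity of λ = 0 is 4. From dim ker(A − (0)·I) = 2, there are exactly 2 Jordan blocks for λ = 0.
Step 2 — from the minimal polynomial, the factor (x − 0)^3 tells us the largest block for λ = 0 has size 3.
Step 3 — with total size 4, 2 blocks, and largest block 3, the block sizes (in nonincreasing order) are [3, 1].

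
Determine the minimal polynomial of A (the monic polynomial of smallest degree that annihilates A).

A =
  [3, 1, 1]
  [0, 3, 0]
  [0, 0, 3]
x^2 - 6*x + 9

The characteristic polynomial is χ_A(x) = (x - 3)^3, so the eigenvalues are known. The minimal polynomial is
  m_A(x) = Π_λ (x − λ)^{k_λ}
where k_λ is the size of the *largest* Jordan block for λ (equivalently, the smallest k with (A − λI)^k v = 0 for every generalised eigenvector v of λ).

  λ = 3: largest Jordan block has size 2, contributing (x − 3)^2

So m_A(x) = (x - 3)^2 = x^2 - 6*x + 9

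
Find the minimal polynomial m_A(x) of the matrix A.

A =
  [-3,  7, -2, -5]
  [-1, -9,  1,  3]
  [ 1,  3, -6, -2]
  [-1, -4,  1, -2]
x^2 + 10*x + 25

The characteristic polynomial is χ_A(x) = (x + 5)^4, so the eigenvalues are known. The minimal polynomial is
  m_A(x) = Π_λ (x − λ)^{k_λ}
where k_λ is the size of the *largest* Jordan block for λ (equivalently, the smallest k with (A − λI)^k v = 0 for every generalised eigenvector v of λ).

  λ = -5: largest Jordan block has size 2, contributing (x + 5)^2

So m_A(x) = (x + 5)^2 = x^2 + 10*x + 25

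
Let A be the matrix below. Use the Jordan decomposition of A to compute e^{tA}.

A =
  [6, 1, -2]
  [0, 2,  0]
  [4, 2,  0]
e^{tA} =
  [2*exp(4*t) - exp(2*t), t*exp(2*t), -exp(4*t) + exp(2*t)]
  [0, exp(2*t), 0]
  [2*exp(4*t) - 2*exp(2*t), 2*t*exp(2*t), -exp(4*t) + 2*exp(2*t)]

Strategy: write A = P · J · P⁻¹ where J is a Jordan canonical form, so e^{tA} = P · e^{tJ} · P⁻¹, and e^{tJ} can be computed block-by-block.

A has Jordan form
J =
  [2, 1, 0]
  [0, 2, 0]
  [0, 0, 4]
(up to reordering of blocks).

Per-block formulas:
  For a 1×1 block at λ = 4: exp(t · [4]) = [e^(4t)].
  For a 2×2 Jordan block J_2(2): exp(t · J_2(2)) = e^(2t)·(I + t·N), where N is the 2×2 nilpotent shift.

After assembling e^{tJ} and conjugating by P, we get:

e^{tA} =
  [2*exp(4*t) - exp(2*t), t*exp(2*t), -exp(4*t) + exp(2*t)]
  [0, exp(2*t), 0]
  [2*exp(4*t) - 2*exp(2*t), 2*t*exp(2*t), -exp(4*t) + 2*exp(2*t)]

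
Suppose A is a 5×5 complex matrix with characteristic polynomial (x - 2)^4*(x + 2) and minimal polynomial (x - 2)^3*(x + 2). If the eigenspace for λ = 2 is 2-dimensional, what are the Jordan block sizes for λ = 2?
Block sizes for λ = 2: [3, 1]

Step 1 — from the characteristic polynomial, algebraic multiplicity of λ = 2 is 4. From dim ker(A − (2)·I) = 2, there are exactly 2 Jordan blocks for λ = 2.
Step 2 — from the minimal polynomial, the factor (x − 2)^3 tells us the largest block for λ = 2 has size 3.
Step 3 — with total size 4, 2 blocks, and largest block 3, the block sizes (in nonincreasing order) are [3, 1].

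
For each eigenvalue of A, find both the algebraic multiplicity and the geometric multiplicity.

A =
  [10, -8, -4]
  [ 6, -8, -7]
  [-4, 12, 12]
λ = 2: alg = 1, geom = 1; λ = 6: alg = 2, geom = 1

Step 1 — factor the characteristic polynomial to read off the algebraic multiplicities:
  χ_A(x) = (x - 6)^2*(x - 2)

Step 2 — compute geometric multiplicities via the rank-nullity identity g(λ) = n − rank(A − λI):
  rank(A − (2)·I) = 2, so dim ker(A − (2)·I) = n − 2 = 1
  rank(A − (6)·I) = 2, so dim ker(A − (6)·I) = n − 2 = 1

Summary:
  λ = 2: algebraic multiplicity = 1, geometric multiplicity = 1
  λ = 6: algebraic multiplicity = 2, geometric multiplicity = 1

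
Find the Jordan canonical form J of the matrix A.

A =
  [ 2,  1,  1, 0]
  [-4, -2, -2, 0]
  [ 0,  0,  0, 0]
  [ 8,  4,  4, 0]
J_2(0) ⊕ J_1(0) ⊕ J_1(0)

The characteristic polynomial is
  det(x·I − A) = x^4

Eigenvalues and multiplicities (the geometric multiplicity of λ is n − rank(A − λI), which equals the number of Jordan blocks for λ):
  λ = 0: algebraic multiplicity = 4, geometric multiplicity = 3

Determining the block sizes for each eigenvalue:
  λ = 0: 3 blocks summing to 4 forces exactly one block of size 2 and the rest size 1 → block sizes [2, 1, 1]

Assembling the blocks gives a Jordan form
J =
  [0, 1, 0, 0]
  [0, 0, 0, 0]
  [0, 0, 0, 0]
  [0, 0, 0, 0]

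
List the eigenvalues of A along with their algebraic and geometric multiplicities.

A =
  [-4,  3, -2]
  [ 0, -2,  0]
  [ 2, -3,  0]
λ = -2: alg = 3, geom = 2

Step 1 — factor the characteristic polynomial to read off the algebraic multiplicities:
  χ_A(x) = (x + 2)^3

Step 2 — compute geometric multiplicities via the rank-nullity identity g(λ) = n − rank(A − λI):
  rank(A − (-2)·I) = 1, so dim ker(A − (-2)·I) = n − 1 = 2

Summary:
  λ = -2: algebraic multiplicity = 3, geometric multiplicity = 2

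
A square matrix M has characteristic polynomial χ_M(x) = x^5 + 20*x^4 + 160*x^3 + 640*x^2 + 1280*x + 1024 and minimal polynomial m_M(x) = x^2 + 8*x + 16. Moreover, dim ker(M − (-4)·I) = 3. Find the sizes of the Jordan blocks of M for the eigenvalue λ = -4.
Block sizes for λ = -4: [2, 2, 1]

Step 1 — from the characteristic polynomial, algebraic multiplicity of λ = -4 is 5. From dim ker(M − (-4)·I) = 3, there are exactly 3 Jordan blocks for λ = -4.
Step 2 — from the minimal polynomial, the factor (x + 4)^2 tells us the largest block for λ = -4 has size 2.
Step 3 — with total size 5, 3 blocks, and largest block 2, the block sizes (in nonincreasing order) are [2, 2, 1].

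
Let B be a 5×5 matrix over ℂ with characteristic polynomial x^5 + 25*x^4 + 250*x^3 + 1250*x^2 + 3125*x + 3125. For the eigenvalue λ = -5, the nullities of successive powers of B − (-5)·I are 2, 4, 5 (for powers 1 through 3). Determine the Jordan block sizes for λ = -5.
Block sizes for λ = -5: [3, 2]

From the dimensions of kernels of powers, the number of Jordan blocks of size at least j is d_j − d_{j−1} where d_j = dim ker(N^j) (with d_0 = 0). Computing the differences gives [2, 2, 1].
The number of blocks of size exactly k is (#blocks of size ≥ k) − (#blocks of size ≥ k + 1), so the partition is: 1 block(s) of size 2, 1 block(s) of size 3.
In nonincreasing order the block sizes are [3, 2].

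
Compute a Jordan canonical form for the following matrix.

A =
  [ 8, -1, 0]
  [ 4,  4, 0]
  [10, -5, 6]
J_2(6) ⊕ J_1(6)

The characteristic polynomial is
  det(x·I − A) = x^3 - 18*x^2 + 108*x - 216 = (x - 6)^3

Eigenvalues and multiplicities (the geometric multiplicity of λ is n − rank(A − λI), which equals the number of Jordan blocks for λ):
  λ = 6: algebraic multiplicity = 3, geometric multiplicity = 2

Determining the block sizes for each eigenvalue:
  λ = 6: 2 blocks summing to 3 forces exactly one block of size 2 and the rest size 1 → block sizes [2, 1]

Assembling the blocks gives a Jordan form
J =
  [6, 1, 0]
  [0, 6, 0]
  [0, 0, 6]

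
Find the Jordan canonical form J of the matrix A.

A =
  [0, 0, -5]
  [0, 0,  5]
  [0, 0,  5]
J_1(0) ⊕ J_1(0) ⊕ J_1(5)

The characteristic polynomial is
  det(x·I − A) = x^3 - 5*x^2 = x^2*(x - 5)

Eigenvalues and multiplicities (the geometric multiplicity of λ is n − rank(A − λI), which equals the number of Jordan blocks for λ):
  λ = 0: algebraic multiplicity = 2, geometric multiplicity = 2
  λ = 5: algebraic multiplicity = 1, geometric multiplicity = 1

Determining the block sizes for each eigenvalue:
  λ = 0: gm = am = 2, so every block has size 1 → block sizes [1, 1]
  λ = 5: one block (gm = 1), so the single block has size am = 1 → block sizes [1]

Assembling the blocks gives a Jordan form
J =
  [0, 0, 0]
  [0, 0, 0]
  [0, 0, 5]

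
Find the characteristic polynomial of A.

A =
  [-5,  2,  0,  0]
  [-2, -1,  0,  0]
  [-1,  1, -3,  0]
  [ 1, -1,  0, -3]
x^4 + 12*x^3 + 54*x^2 + 108*x + 81

Expanding det(x·I − A) (e.g. by cofactor expansion or by noting that A is similar to its Jordan form J, which has the same characteristic polynomial as A) gives
  χ_A(x) = x^4 + 12*x^3 + 54*x^2 + 108*x + 81
which factors as (x + 3)^4. The eigenvalues (with algebraic multiplicities) are λ = -3 with multiplicity 4.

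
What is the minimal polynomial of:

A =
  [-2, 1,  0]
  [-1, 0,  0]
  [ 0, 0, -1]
x^2 + 2*x + 1

The characteristic polynomial is χ_A(x) = (x + 1)^3, so the eigenvalues are known. The minimal polynomial is
  m_A(x) = Π_λ (x − λ)^{k_λ}
where k_λ is the size of the *largest* Jordan block for λ (equivalently, the smallest k with (A − λI)^k v = 0 for every generalised eigenvector v of λ).

  λ = -1: largest Jordan block has size 2, contributing (x + 1)^2

So m_A(x) = (x + 1)^2 = x^2 + 2*x + 1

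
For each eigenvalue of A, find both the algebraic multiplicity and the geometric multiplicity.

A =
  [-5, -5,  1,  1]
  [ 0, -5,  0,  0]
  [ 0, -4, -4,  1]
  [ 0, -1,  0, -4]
λ = -5: alg = 2, geom = 1; λ = -4: alg = 2, geom = 1

Step 1 — factor the characteristic polynomial to read off the algebraic multiplicities:
  χ_A(x) = (x + 4)^2*(x + 5)^2

Step 2 — compute geometric multiplicities via the rank-nullity identity g(λ) = n − rank(A − λI):
  rank(A − (-5)·I) = 3, so dim ker(A − (-5)·I) = n − 3 = 1
  rank(A − (-4)·I) = 3, so dim ker(A − (-4)·I) = n − 3 = 1

Summary:
  λ = -5: algebraic multiplicity = 2, geometric multiplicity = 1
  λ = -4: algebraic multiplicity = 2, geometric multiplicity = 1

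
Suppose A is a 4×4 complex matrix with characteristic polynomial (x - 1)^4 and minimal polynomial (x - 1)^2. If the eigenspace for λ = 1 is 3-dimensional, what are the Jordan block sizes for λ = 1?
Block sizes for λ = 1: [2, 1, 1]

Step 1 — from the characteristic polynomial, algebraic multiplicity of λ = 1 is 4. From dim ker(A − (1)·I) = 3, there are exactly 3 Jordan blocks for λ = 1.
Step 2 — from the minimal polynomial, the factor (x − 1)^2 tells us the largest block for λ = 1 has size 2.
Step 3 — with total size 4, 3 blocks, and largest block 2, the block sizes (in nonincreasing order) are [2, 1, 1].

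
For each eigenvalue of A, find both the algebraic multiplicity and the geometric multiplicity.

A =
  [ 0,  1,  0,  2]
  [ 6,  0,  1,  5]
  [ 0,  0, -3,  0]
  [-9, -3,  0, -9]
λ = -3: alg = 4, geom = 2

Step 1 — factor the characteristic polynomial to read off the algebraic multiplicities:
  χ_A(x) = (x + 3)^4

Step 2 — compute geometric multiplicities via the rank-nullity identity g(λ) = n − rank(A − λI):
  rank(A − (-3)·I) = 2, so dim ker(A − (-3)·I) = n − 2 = 2

Summary:
  λ = -3: algebraic multiplicity = 4, geometric multiplicity = 2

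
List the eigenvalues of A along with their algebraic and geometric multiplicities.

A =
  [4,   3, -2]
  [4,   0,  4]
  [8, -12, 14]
λ = 6: alg = 3, geom = 2

Step 1 — factor the characteristic polynomial to read off the algebraic multiplicities:
  χ_A(x) = (x - 6)^3

Step 2 — compute geometric multiplicities via the rank-nullity identity g(λ) = n − rank(A − λI):
  rank(A − (6)·I) = 1, so dim ker(A − (6)·I) = n − 1 = 2

Summary:
  λ = 6: algebraic multiplicity = 3, geometric multiplicity = 2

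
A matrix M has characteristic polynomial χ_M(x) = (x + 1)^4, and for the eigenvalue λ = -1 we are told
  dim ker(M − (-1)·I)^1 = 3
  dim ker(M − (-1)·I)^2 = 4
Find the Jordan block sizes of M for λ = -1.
Block sizes for λ = -1: [2, 1, 1]

From the dimensions of kernels of powers, the number of Jordan blocks of size at least j is d_j − d_{j−1} where d_j = dim ker(N^j) (with d_0 = 0). Computing the differences gives [3, 1].
The number of blocks of size exactly k is (#blocks of size ≥ k) − (#blocks of size ≥ k + 1), so the partition is: 2 block(s) of size 1, 1 block(s) of size 2.
In nonincreasing order the block sizes are [2, 1, 1].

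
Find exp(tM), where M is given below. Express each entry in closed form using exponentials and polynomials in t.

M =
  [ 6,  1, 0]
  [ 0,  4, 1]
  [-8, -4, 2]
e^{tM} =
  [2*t^2*exp(4*t) + 2*t*exp(4*t) + exp(4*t), t^2*exp(4*t) + t*exp(4*t), t^2*exp(4*t)/2]
  [-4*t^2*exp(4*t), -2*t^2*exp(4*t) + exp(4*t), -t^2*exp(4*t) + t*exp(4*t)]
  [-8*t*exp(4*t), -4*t*exp(4*t), -2*t*exp(4*t) + exp(4*t)]

Strategy: write M = P · J · P⁻¹ where J is a Jordan canonical form, so e^{tM} = P · e^{tJ} · P⁻¹, and e^{tJ} can be computed block-by-block.

M has Jordan form
J =
  [4, 1, 0]
  [0, 4, 1]
  [0, 0, 4]
(up to reordering of blocks).

Per-block formulas:
  For a 3×3 Jordan block J_3(4): exp(t · J_3(4)) = e^(4t)·(I + t·N + (t^2/2)·N^2), where N is the 3×3 nilpotent shift.

After assembling e^{tJ} and conjugating by P, we get:

e^{tM} =
  [2*t^2*exp(4*t) + 2*t*exp(4*t) + exp(4*t), t^2*exp(4*t) + t*exp(4*t), t^2*exp(4*t)/2]
  [-4*t^2*exp(4*t), -2*t^2*exp(4*t) + exp(4*t), -t^2*exp(4*t) + t*exp(4*t)]
  [-8*t*exp(4*t), -4*t*exp(4*t), -2*t*exp(4*t) + exp(4*t)]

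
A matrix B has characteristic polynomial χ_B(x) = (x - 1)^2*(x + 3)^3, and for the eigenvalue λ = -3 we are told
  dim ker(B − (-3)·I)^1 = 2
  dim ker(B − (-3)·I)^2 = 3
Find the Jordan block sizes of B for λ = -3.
Block sizes for λ = -3: [2, 1]

From the dimensions of kernels of powers, the number of Jordan blocks of size at least j is d_j − d_{j−1} where d_j = dim ker(N^j) (with d_0 = 0). Computing the differences gives [2, 1].
The number of blocks of size exactly k is (#blocks of size ≥ k) − (#blocks of size ≥ k + 1), so the partition is: 1 block(s) of size 1, 1 block(s) of size 2.
In nonincreasing order the block sizes are [2, 1].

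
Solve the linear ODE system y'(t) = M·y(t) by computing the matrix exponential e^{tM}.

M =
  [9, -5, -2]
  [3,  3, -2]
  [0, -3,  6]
e^{tM} =
  [-3*t^2*exp(6*t) + 3*t*exp(6*t) + exp(6*t), 3*t^2*exp(6*t) - 5*t*exp(6*t), 2*t^2*exp(6*t) - 2*t*exp(6*t)]
  [3*t*exp(6*t), -3*t*exp(6*t) + exp(6*t), -2*t*exp(6*t)]
  [-9*t^2*exp(6*t)/2, 9*t^2*exp(6*t)/2 - 3*t*exp(6*t), 3*t^2*exp(6*t) + exp(6*t)]

Strategy: write M = P · J · P⁻¹ where J is a Jordan canonical form, so e^{tM} = P · e^{tJ} · P⁻¹, and e^{tJ} can be computed block-by-block.

M has Jordan form
J =
  [6, 1, 0]
  [0, 6, 1]
  [0, 0, 6]
(up to reordering of blocks).

Per-block formulas:
  For a 3×3 Jordan block J_3(6): exp(t · J_3(6)) = e^(6t)·(I + t·N + (t^2/2)·N^2), where N is the 3×3 nilpotent shift.

After assembling e^{tJ} and conjugating by P, we get:

e^{tM} =
  [-3*t^2*exp(6*t) + 3*t*exp(6*t) + exp(6*t), 3*t^2*exp(6*t) - 5*t*exp(6*t), 2*t^2*exp(6*t) - 2*t*exp(6*t)]
  [3*t*exp(6*t), -3*t*exp(6*t) + exp(6*t), -2*t*exp(6*t)]
  [-9*t^2*exp(6*t)/2, 9*t^2*exp(6*t)/2 - 3*t*exp(6*t), 3*t^2*exp(6*t) + exp(6*t)]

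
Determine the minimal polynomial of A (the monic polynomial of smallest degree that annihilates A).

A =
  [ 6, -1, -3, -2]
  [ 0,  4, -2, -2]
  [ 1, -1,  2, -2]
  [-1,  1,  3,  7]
x^3 - 14*x^2 + 65*x - 100

The characteristic polynomial is χ_A(x) = (x - 5)^3*(x - 4), so the eigenvalues are known. The minimal polynomial is
  m_A(x) = Π_λ (x − λ)^{k_λ}
where k_λ is the size of the *largest* Jordan block for λ (equivalently, the smallest k with (A − λI)^k v = 0 for every generalised eigenvector v of λ).

  λ = 4: largest Jordan block has size 1, contributing (x − 4)
  λ = 5: largest Jordan block has size 2, contributing (x − 5)^2

So m_A(x) = (x - 5)^2*(x - 4) = x^3 - 14*x^2 + 65*x - 100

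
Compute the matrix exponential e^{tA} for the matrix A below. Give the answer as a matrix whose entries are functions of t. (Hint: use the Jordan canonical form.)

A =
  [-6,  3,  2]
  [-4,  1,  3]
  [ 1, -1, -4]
e^{tA} =
  [-t^2*exp(-3*t)/2 - 3*t*exp(-3*t) + exp(-3*t), t^2*exp(-3*t)/2 + 3*t*exp(-3*t), t^2*exp(-3*t)/2 + 2*t*exp(-3*t)]
  [-t^2*exp(-3*t)/2 - 4*t*exp(-3*t), t^2*exp(-3*t)/2 + 4*t*exp(-3*t) + exp(-3*t), t^2*exp(-3*t)/2 + 3*t*exp(-3*t)]
  [t*exp(-3*t), -t*exp(-3*t), -t*exp(-3*t) + exp(-3*t)]

Strategy: write A = P · J · P⁻¹ where J is a Jordan canonical form, so e^{tA} = P · e^{tJ} · P⁻¹, and e^{tJ} can be computed block-by-block.

A has Jordan form
J =
  [-3,  1,  0]
  [ 0, -3,  1]
  [ 0,  0, -3]
(up to reordering of blocks).

Per-block formulas:
  For a 3×3 Jordan block J_3(-3): exp(t · J_3(-3)) = e^(-3t)·(I + t·N + (t^2/2)·N^2), where N is the 3×3 nilpotent shift.

After assembling e^{tJ} and conjugating by P, we get:

e^{tA} =
  [-t^2*exp(-3*t)/2 - 3*t*exp(-3*t) + exp(-3*t), t^2*exp(-3*t)/2 + 3*t*exp(-3*t), t^2*exp(-3*t)/2 + 2*t*exp(-3*t)]
  [-t^2*exp(-3*t)/2 - 4*t*exp(-3*t), t^2*exp(-3*t)/2 + 4*t*exp(-3*t) + exp(-3*t), t^2*exp(-3*t)/2 + 3*t*exp(-3*t)]
  [t*exp(-3*t), -t*exp(-3*t), -t*exp(-3*t) + exp(-3*t)]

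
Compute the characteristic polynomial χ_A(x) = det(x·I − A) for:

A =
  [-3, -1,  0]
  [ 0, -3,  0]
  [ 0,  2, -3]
x^3 + 9*x^2 + 27*x + 27

Expanding det(x·I − A) (e.g. by cofactor expansion or by noting that A is similar to its Jordan form J, which has the same characteristic polynomial as A) gives
  χ_A(x) = x^3 + 9*x^2 + 27*x + 27
which factors as (x + 3)^3. The eigenvalues (with algebraic multiplicities) are λ = -3 with multiplicity 3.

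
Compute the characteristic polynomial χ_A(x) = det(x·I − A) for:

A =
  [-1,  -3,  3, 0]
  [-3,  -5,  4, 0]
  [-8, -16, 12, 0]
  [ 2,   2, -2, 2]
x^4 - 8*x^3 + 24*x^2 - 32*x + 16

Expanding det(x·I − A) (e.g. by cofactor expansion or by noting that A is similar to its Jordan form J, which has the same characteristic polynomial as A) gives
  χ_A(x) = x^4 - 8*x^3 + 24*x^2 - 32*x + 16
which factors as (x - 2)^4. The eigenvalues (with algebraic multiplicities) are λ = 2 with multiplicity 4.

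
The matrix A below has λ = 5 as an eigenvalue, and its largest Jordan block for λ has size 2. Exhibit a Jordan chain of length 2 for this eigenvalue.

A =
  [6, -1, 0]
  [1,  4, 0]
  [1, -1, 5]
A Jordan chain for λ = 5 of length 2:
v_1 = (1, 1, 1)ᵀ
v_2 = (1, 0, 0)ᵀ

Let N = A − (5)·I. We want v_2 with N^2 v_2 = 0 but N^1 v_2 ≠ 0; then v_{j-1} := N · v_j for j = 2, …, 2.

Pick v_2 = (1, 0, 0)ᵀ.
Then v_1 = N · v_2 = (1, 1, 1)ᵀ.

Sanity check: (A − (5)·I) v_1 = (0, 0, 0)ᵀ = 0. ✓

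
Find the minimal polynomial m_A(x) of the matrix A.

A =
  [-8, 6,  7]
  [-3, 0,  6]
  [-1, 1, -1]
x^3 + 9*x^2 + 27*x + 27

The characteristic polynomial is χ_A(x) = (x + 3)^3, so the eigenvalues are known. The minimal polynomial is
  m_A(x) = Π_λ (x − λ)^{k_λ}
where k_λ is the size of the *largest* Jordan block for λ (equivalently, the smallest k with (A − λI)^k v = 0 for every generalised eigenvector v of λ).

  λ = -3: largest Jordan block has size 3, contributing (x + 3)^3

So m_A(x) = (x + 3)^3 = x^3 + 9*x^2 + 27*x + 27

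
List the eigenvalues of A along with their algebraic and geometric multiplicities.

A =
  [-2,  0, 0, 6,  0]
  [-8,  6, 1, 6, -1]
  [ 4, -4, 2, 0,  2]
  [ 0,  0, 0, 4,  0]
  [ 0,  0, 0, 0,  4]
λ = -2: alg = 1, geom = 1; λ = 4: alg = 4, geom = 3

Step 1 — factor the characteristic polynomial to read off the algebraic multiplicities:
  χ_A(x) = (x - 4)^4*(x + 2)

Step 2 — compute geometric multiplicities via the rank-nullity identity g(λ) = n − rank(A − λI):
  rank(A − (-2)·I) = 4, so dim ker(A − (-2)·I) = n − 4 = 1
  rank(A − (4)·I) = 2, so dim ker(A − (4)·I) = n − 2 = 3

Summary:
  λ = -2: algebraic multiplicity = 1, geometric multiplicity = 1
  λ = 4: algebraic multiplicity = 4, geometric multiplicity = 3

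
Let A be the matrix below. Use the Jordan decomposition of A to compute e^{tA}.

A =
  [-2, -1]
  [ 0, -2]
e^{tA} =
  [exp(-2*t), -t*exp(-2*t)]
  [0, exp(-2*t)]

Strategy: write A = P · J · P⁻¹ where J is a Jordan canonical form, so e^{tA} = P · e^{tJ} · P⁻¹, and e^{tJ} can be computed block-by-block.

A has Jordan form
J =
  [-2,  1]
  [ 0, -2]
(up to reordering of blocks).

Per-block formulas:
  For a 2×2 Jordan block J_2(-2): exp(t · J_2(-2)) = e^(-2t)·(I + t·N), where N is the 2×2 nilpotent shift.

After assembling e^{tJ} and conjugating by P, we get:

e^{tA} =
  [exp(-2*t), -t*exp(-2*t)]
  [0, exp(-2*t)]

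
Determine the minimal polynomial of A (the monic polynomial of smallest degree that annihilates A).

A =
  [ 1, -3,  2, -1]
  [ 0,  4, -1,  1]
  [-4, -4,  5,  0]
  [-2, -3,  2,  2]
x^3 - 9*x^2 + 27*x - 27

The characteristic polynomial is χ_A(x) = (x - 3)^4, so the eigenvalues are known. The minimal polynomial is
  m_A(x) = Π_λ (x − λ)^{k_λ}
where k_λ is the size of the *largest* Jordan block for λ (equivalently, the smallest k with (A − λI)^k v = 0 for every generalised eigenvector v of λ).

  λ = 3: largest Jordan block has size 3, contributing (x − 3)^3

So m_A(x) = (x - 3)^3 = x^3 - 9*x^2 + 27*x - 27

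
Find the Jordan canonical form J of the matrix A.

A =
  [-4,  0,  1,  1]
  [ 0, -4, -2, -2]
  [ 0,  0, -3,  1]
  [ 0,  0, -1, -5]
J_2(-4) ⊕ J_1(-4) ⊕ J_1(-4)

The characteristic polynomial is
  det(x·I − A) = x^4 + 16*x^3 + 96*x^2 + 256*x + 256 = (x + 4)^4

Eigenvalues and multiplicities (the geometric multiplicity of λ is n − rank(A − λI), which equals the number of Jordan blocks for λ):
  λ = -4: algebraic multiplicity = 4, geometric multiplicity = 3

Determining the block sizes for each eigenvalue:
  λ = -4: 3 blocks summing to 4 forces exactly one block of size 2 and the rest size 1 → block sizes [2, 1, 1]

Assembling the blocks gives a Jordan form
J =
  [-4,  1,  0,  0]
  [ 0, -4,  0,  0]
  [ 0,  0, -4,  0]
  [ 0,  0,  0, -4]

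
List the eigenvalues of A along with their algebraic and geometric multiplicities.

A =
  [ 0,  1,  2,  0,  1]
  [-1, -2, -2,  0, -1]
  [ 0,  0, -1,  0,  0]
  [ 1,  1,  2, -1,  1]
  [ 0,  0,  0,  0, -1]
λ = -1: alg = 5, geom = 4

Step 1 — factor the characteristic polynomial to read off the algebraic multiplicities:
  χ_A(x) = (x + 1)^5

Step 2 — compute geometric multiplicities via the rank-nullity identity g(λ) = n − rank(A − λI):
  rank(A − (-1)·I) = 1, so dim ker(A − (-1)·I) = n − 1 = 4

Summary:
  λ = -1: algebraic multiplicity = 5, geometric multiplicity = 4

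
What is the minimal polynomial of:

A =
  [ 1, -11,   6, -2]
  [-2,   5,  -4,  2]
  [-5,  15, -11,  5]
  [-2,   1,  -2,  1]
x^2 + 2*x + 1

The characteristic polynomial is χ_A(x) = (x + 1)^4, so the eigenvalues are known. The minimal polynomial is
  m_A(x) = Π_λ (x − λ)^{k_λ}
where k_λ is the size of the *largest* Jordan block for λ (equivalently, the smallest k with (A − λI)^k v = 0 for every generalised eigenvector v of λ).

  λ = -1: largest Jordan block has size 2, contributing (x + 1)^2

So m_A(x) = (x + 1)^2 = x^2 + 2*x + 1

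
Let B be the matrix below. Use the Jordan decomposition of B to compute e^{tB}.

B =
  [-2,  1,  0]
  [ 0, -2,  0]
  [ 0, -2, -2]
e^{tB} =
  [exp(-2*t), t*exp(-2*t), 0]
  [0, exp(-2*t), 0]
  [0, -2*t*exp(-2*t), exp(-2*t)]

Strategy: write B = P · J · P⁻¹ where J is a Jordan canonical form, so e^{tB} = P · e^{tJ} · P⁻¹, and e^{tJ} can be computed block-by-block.

B has Jordan form
J =
  [-2,  1,  0]
  [ 0, -2,  0]
  [ 0,  0, -2]
(up to reordering of blocks).

Per-block formulas:
  For a 1×1 block at λ = -2: exp(t · [-2]) = [e^(-2t)].
  For a 2×2 Jordan block J_2(-2): exp(t · J_2(-2)) = e^(-2t)·(I + t·N), where N is the 2×2 nilpotent shift.

After assembling e^{tJ} and conjugating by P, we get:

e^{tB} =
  [exp(-2*t), t*exp(-2*t), 0]
  [0, exp(-2*t), 0]
  [0, -2*t*exp(-2*t), exp(-2*t)]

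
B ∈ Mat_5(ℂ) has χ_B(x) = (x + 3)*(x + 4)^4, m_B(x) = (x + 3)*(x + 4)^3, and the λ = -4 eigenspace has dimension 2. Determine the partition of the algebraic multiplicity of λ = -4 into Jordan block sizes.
Block sizes for λ = -4: [3, 1]

Step 1 — from the characteristic polynomial, algebraic multiplicity of λ = -4 is 4. From dim ker(B − (-4)·I) = 2, there are exactly 2 Jordan blocks for λ = -4.
Step 2 — from the minimal polynomial, the factor (x + 4)^3 tells us the largest block for λ = -4 has size 3.
Step 3 — with total size 4, 2 blocks, and largest block 3, the block sizes (in nonincreasing order) are [3, 1].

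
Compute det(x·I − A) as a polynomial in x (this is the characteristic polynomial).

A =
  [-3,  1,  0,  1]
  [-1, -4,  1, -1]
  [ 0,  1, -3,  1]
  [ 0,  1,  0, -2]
x^4 + 12*x^3 + 54*x^2 + 108*x + 81

Expanding det(x·I − A) (e.g. by cofactor expansion or by noting that A is similar to its Jordan form J, which has the same characteristic polynomial as A) gives
  χ_A(x) = x^4 + 12*x^3 + 54*x^2 + 108*x + 81
which factors as (x + 3)^4. The eigenvalues (with algebraic multiplicities) are λ = -3 with multiplicity 4.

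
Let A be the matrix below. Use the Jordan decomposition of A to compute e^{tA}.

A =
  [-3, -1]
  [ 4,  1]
e^{tA} =
  [-2*t*exp(-t) + exp(-t), -t*exp(-t)]
  [4*t*exp(-t), 2*t*exp(-t) + exp(-t)]

Strategy: write A = P · J · P⁻¹ where J is a Jordan canonical form, so e^{tA} = P · e^{tJ} · P⁻¹, and e^{tJ} can be computed block-by-block.

A has Jordan form
J =
  [-1,  1]
  [ 0, -1]
(up to reordering of blocks).

Per-block formulas:
  For a 2×2 Jordan block J_2(-1): exp(t · J_2(-1)) = e^(-1t)·(I + t·N), where N is the 2×2 nilpotent shift.

After assembling e^{tJ} and conjugating by P, we get:

e^{tA} =
  [-2*t*exp(-t) + exp(-t), -t*exp(-t)]
  [4*t*exp(-t), 2*t*exp(-t) + exp(-t)]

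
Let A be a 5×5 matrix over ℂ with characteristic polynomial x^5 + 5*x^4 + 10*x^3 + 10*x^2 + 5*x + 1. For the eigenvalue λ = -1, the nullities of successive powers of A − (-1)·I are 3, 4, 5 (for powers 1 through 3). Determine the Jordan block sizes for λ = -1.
Block sizes for λ = -1: [3, 1, 1]

From the dimensions of kernels of powers, the number of Jordan blocks of size at least j is d_j − d_{j−1} where d_j = dim ker(N^j) (with d_0 = 0). Computing the differences gives [3, 1, 1].
The number of blocks of size exactly k is (#blocks of size ≥ k) − (#blocks of size ≥ k + 1), so the partition is: 2 block(s) of size 1, 1 block(s) of size 3.
In nonincreasing order the block sizes are [3, 1, 1].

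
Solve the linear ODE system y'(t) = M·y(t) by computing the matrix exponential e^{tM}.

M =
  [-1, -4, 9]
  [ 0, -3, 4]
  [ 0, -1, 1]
e^{tM} =
  [exp(-t), -t^2*exp(-t)/2 - 4*t*exp(-t), t^2*exp(-t) + 9*t*exp(-t)]
  [0, -2*t*exp(-t) + exp(-t), 4*t*exp(-t)]
  [0, -t*exp(-t), 2*t*exp(-t) + exp(-t)]

Strategy: write M = P · J · P⁻¹ where J is a Jordan canonical form, so e^{tM} = P · e^{tJ} · P⁻¹, and e^{tJ} can be computed block-by-block.

M has Jordan form
J =
  [-1,  1,  0]
  [ 0, -1,  1]
  [ 0,  0, -1]
(up to reordering of blocks).

Per-block formulas:
  For a 3×3 Jordan block J_3(-1): exp(t · J_3(-1)) = e^(-1t)·(I + t·N + (t^2/2)·N^2), where N is the 3×3 nilpotent shift.

After assembling e^{tJ} and conjugating by P, we get:

e^{tM} =
  [exp(-t), -t^2*exp(-t)/2 - 4*t*exp(-t), t^2*exp(-t) + 9*t*exp(-t)]
  [0, -2*t*exp(-t) + exp(-t), 4*t*exp(-t)]
  [0, -t*exp(-t), 2*t*exp(-t) + exp(-t)]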